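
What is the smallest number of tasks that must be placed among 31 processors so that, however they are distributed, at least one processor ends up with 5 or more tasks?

With 124 tasks one could put exactly 4 in each of the 31 processors, and no processor would reach 5.
One more task must land in a processor that already has 4, giving it 5.
So 31 × 4 + 1 = 125 tasks are required.

125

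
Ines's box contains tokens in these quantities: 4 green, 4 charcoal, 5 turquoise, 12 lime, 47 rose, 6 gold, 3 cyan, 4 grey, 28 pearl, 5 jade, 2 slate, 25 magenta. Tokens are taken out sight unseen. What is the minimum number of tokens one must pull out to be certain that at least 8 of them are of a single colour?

62

By pigeonhole, put each drawn token into a box by colour. The largest draw with every box below 8 takes min(count, 7) from each colour; colours with fewer than 7 contribute all they have.
Σ min(cᵢ, 7) = 4 + 4 + 5 + 7 + 7 + 6 + 3 + 4 + 7 + 5 + 2 + 7 = 61.
Draw number 61 + 1 = 62 must push one box to 8.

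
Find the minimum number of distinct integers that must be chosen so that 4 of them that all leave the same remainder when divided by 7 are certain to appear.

Pigeonhole: the 7 residue classes mod 7 are the pigeonholes.
With 21 integers one could put 3 in each residue class and have no class reach 4.
The 22nd integer pushes some class to 4, so 7·3 + 1 = 22.

22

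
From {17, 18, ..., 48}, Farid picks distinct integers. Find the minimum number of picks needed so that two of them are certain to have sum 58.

21

A set avoiding the sum 58 can contain at most one of each pair {x, 58−x}, plus the 8 elements whose complement lies outside the range or equal to its own complement.
The integers 29, …, 48 (20 of them) are such a set: any two sum to at least 29+30 = 59 > 58.
By pigeonhole, any 21st integer completes one of the 12 pairs, so 21 choices force a sum of 58.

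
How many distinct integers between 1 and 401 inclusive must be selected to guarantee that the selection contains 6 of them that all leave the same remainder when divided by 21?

106

Pigeonhole: the 21 residue classes mod 21 are the pigeonholes.
With 105 integers one could put 5 in each residue class and have no class reach 6.
The 106th integer pushes some class to 6, so 21·5 + 1 = 106.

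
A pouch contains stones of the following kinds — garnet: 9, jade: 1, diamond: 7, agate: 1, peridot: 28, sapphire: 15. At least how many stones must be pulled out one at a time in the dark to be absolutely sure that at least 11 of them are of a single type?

An adversary could hand out at most 10 stones per type (4 types run out sooner): 9 + 1 + 7 + 1 + 10 + 10 = 38 stones and still no type has 11.
One more stone lands in a type already at 10, so 39 draws are enough and 38 are not.

39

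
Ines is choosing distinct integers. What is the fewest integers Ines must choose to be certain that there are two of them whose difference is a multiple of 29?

30

Integers whose pairwise differences are multiples of 29 are exactly those sharing a remainder mod 29. By pigeonhole, the 29 residue classes mod 29 are the pigeonholes.
With 29 integers one could put 1 in each residue class and have no class reach 2.
The 30th integer pushes some class to 2, so 29·1 + 1 = 30.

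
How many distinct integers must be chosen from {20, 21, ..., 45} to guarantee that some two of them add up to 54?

20

A set avoiding the sum 54 can contain at most one of each pair {x, 54−x}, plus the 12 elements whose complement lies outside the range or equal to its own complement.
The integers 27, …, 45 (19 of them) are such a set: any two sum to at least 27+28 = 55 > 54.
By the pigeonhole principle, any 20th integer completes one of the 7 pairs, so 20 choices force a sum of 54.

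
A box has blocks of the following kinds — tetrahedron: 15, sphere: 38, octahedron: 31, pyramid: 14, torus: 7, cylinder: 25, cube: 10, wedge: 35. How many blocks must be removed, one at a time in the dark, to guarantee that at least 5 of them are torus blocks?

173

In the worst case for collecting torus blocks, every non-torus block comes out first.
There are 15 + 38 + 31 + 14 + 25 + 10 + 35 = 168 non-torus blocks altogether.
After those, each further block must be torus, so 168 + 5 = 173 draws guarantee 5 torus blocks.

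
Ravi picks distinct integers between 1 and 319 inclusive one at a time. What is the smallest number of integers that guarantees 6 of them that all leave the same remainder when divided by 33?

Pigeonhole: the 33 residue classes mod 33 are the pigeonholes.
With 165 integers one could put 5 in each residue class and have no class reach 6.
The 166th integer pushes some class to 6, so 33·5 + 1 = 166.

166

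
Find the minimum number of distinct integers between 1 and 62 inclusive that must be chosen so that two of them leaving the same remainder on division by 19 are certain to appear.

The 19 residue classes mod 19 are the pigeonholes.
With 19 integers one could put 1 in each residue class and have no class reach 2.
The 20th integer pushes some class to 2, so 19·1 + 1 = 20.

20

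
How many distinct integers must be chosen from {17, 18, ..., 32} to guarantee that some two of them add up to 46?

A set avoiding the sum 46 can contain at most one of each pair {x, 46−x}, plus the 4 elements whose complement lies outside the range or equal to its own complement.
The integers 23, …, 32 (10 of them) are such a set: any two sum to at least 23+24 = 47 > 46.
By pigeonhole, any 11th integer completes one of the 6 pairs, so 11 choices force a sum of 46.

11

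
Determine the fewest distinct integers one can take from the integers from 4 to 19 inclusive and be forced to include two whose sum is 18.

A set avoiding the sum 18 can contain at most one of each pair {x, 18−x}, plus the 6 elements whose complement lies outside the range or equal to its own complement.
The integers 9, …, 19 (11 of them) are such a set: any two sum to at least 9+10 = 19 > 18.
By the pigeonhole principle, any 12th integer completes one of the 5 pairs, so 12 choices force a sum of 18.

12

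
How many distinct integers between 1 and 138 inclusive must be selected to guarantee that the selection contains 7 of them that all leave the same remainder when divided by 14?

85

By pigeonhole, the 14 residue classes mod 14 are the pigeonholes.
With 84 integers one could put 6 in each residue class and have no class reach 7.
The 85th integer pushes some class to 7, so 14·6 + 1 = 85.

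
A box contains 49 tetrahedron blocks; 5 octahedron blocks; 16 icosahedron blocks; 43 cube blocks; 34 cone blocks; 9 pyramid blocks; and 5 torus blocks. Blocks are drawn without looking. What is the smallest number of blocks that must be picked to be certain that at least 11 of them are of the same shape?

60

An adversary could hand out at most 10 blocks per shape (octahedron, pyramid, torus run out sooner): 10 + 5 + 10 + 10 + 10 + 9 + 5 = 59 blocks and still no shape has 11.
Pigeonhole: one more block lands in a shape already at 10, so 60 draws are enough and 59 are not.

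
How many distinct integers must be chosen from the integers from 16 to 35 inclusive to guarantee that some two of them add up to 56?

Group the elements by complementary pair {x, 56−x}: {21,35}, {22,34}, {23,33}, …, giving 7 two-element pairs, the single value 28 (it cannot pair with itself since the integers are distinct), and 5 integers whose partner 56−x falls outside [16,35].
Treating each of those 13 groups as a pigeonhole, one can pick one integer per group — 13 integers — with no two summing to 56.
The 14th integer lands in an occupied pair, forcing a sum of 56.

14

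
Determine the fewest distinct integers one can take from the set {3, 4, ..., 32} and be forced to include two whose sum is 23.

Group the elements by complementary pair {x, 23−x}: {3,20}, {4,19}, {5,18}, …, giving 9 two-element pairs and 12 integers whose partner 23−x falls outside [3,32].
Pigeonhole: treating each of those 21 groups as a pigeonhole, one can pick one integer per group — 21 integers — with no two summing to 23.
The 22nd integer lands in an occupied pair, forcing a sum of 23.

22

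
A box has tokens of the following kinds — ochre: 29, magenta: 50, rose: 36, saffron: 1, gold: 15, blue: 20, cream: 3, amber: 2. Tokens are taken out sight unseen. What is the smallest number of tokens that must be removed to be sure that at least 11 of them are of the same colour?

57

The 8 colours are the holes; the tokens drawn are the pigeons.
To avoid 11 of any one colour, the worst case takes at most 10 of each colour, or every token of a colour that has fewer than 10.
That gives 10 + 10 + 10 + 1 + 10 + 10 + 3 + 2 = 56 tokens with no colour reaching 11.
The next token forces some colour to 11, so 56 + 1 = 57.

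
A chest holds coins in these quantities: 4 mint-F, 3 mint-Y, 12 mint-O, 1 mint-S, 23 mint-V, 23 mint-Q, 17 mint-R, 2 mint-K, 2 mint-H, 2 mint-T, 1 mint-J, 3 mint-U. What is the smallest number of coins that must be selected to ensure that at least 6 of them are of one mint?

39

An adversary could hand out at most 5 coins per mint (8 mints run out sooner): 4 + 3 + 5 + 1 + 5 + 5 + 5 + 2 + 2 + 2 + 1 + 3 = 38 coins and still no mint has 6.
Pigeonhole: one more coin lands in a mint already at 5, so 39 draws are enough and 38 are not.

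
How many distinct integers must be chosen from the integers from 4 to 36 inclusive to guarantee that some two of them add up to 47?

Two chosen integers sum to 47 exactly when both halves of some pair {x, 47−x} with 11 ≤ x ≤ 47−x ≤ 36 are chosen — 13 such pairs.
The remaining 7 elements (those with no distinct partner in range) can never complete a 47-sum, so the worst case takes all of them and one from each pair: 7 + 13 = 20.
Pigeonhole: the 21st integer has to be the second member of some pair, so 20 + 1 = 21.

21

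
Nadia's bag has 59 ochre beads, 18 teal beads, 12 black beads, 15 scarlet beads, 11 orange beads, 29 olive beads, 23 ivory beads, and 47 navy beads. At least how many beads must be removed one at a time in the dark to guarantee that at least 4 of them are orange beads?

207

In the worst case for collecting orange beads, every non-orange bead comes out first.
There are 59 + 18 + 12 + 15 + 29 + 23 + 47 = 203 non-orange beads altogether.
After those, each further bead must be orange, so 203 + 4 = 207 draws guarantee 4 orange beads.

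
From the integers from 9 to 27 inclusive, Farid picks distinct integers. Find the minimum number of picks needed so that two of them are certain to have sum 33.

Group the elements by complementary pair {x, 33−x}: {9,24}, {10,23}, {11,22}, …, giving 8 two-element pairs and 3 integers whose partner 33−x falls outside [9,27].
Treating each of those 11 groups as a pigeonhole, one can pick one integer per group — 11 integers — with no two summing to 33.
The 12th integer lands in an occupied pair, forcing a sum of 33.

12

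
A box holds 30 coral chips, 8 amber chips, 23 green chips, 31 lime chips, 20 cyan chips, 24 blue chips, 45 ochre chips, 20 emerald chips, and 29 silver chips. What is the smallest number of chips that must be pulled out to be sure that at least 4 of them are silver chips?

205

In the worst case for collecting silver chips, every non-silver chip comes out first.
There are 30 + 8 + 23 + 31 + 20 + 24 + 45 + 20 = 201 non-silver chips altogether.
After those, each further chip must be silver, so 201 + 4 = 205 draws guarantee 4 silver chips.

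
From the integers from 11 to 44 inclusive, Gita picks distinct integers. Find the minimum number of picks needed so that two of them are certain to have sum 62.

22

A set avoiding the sum 62 can contain at most one of each pair {x, 62−x}, plus the 8 elements whose complement lies outside the range or equal to its own complement.
The integers 11, …, 31 (21 of them) are such a set: any two sum to at least 11+12 = 23 and at most 30+31 = 61 < 62.
By the pigeonhole principle, any 22nd integer completes one of the 13 pairs, so 22 choices force a sum of 62.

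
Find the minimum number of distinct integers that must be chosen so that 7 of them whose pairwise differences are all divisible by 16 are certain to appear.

Integers whose pairwise differences are multiples of 16 are exactly those sharing a remainder mod 16. By the pigeonhole principle, the 16 residue classes mod 16 are the pigeonholes.
With 96 integers one could put 6 in each residue class and have no class reach 7.
The 97th integer pushes some class to 7, so 16·6 + 1 = 97.

97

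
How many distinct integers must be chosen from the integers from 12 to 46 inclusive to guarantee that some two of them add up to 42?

27

Two chosen integers sum to 42 exactly when both halves of some pair {x, 42−x} with 12 ≤ x ≤ 42−x ≤ 30 are chosen — 9 such pairs.
The remaining 17 elements (those with no distinct partner in range) can never complete a 42-sum, so the worst case takes all of them and one from each pair: 17 + 9 = 26.
By the pigeonhole principle, the 27th integer has to be the second member of some pair, so 26 + 1 = 27.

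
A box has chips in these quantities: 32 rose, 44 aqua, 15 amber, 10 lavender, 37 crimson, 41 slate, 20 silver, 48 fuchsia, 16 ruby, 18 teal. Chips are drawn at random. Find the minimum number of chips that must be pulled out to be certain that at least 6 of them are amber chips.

In the worst case for collecting amber chips, every non-amber chip comes out first.
There are 32 + 44 + 10 + 37 + 41 + 20 + 48 + 16 + 18 = 266 non-amber chips altogether.
After those, each further chip must be amber, so 266 + 6 = 272 draws guarantee 6 amber chips.

272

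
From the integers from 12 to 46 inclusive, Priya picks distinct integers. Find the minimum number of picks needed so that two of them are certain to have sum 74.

Group the elements by complementary pair {x, 74−x}: {28,46}, {29,45}, {30,44}, …, giving 9 two-element pairs, the single value 37 (it cannot pair with itself since the integers are distinct), and 16 integers whose partner 74−x falls outside [12,46].
Treating each of those 26 groups as a pigeonhole, one can pick one integer per group — 26 integers — with no two summing to 74.
The 27th integer lands in an occupied pair, forcing a sum of 74.

27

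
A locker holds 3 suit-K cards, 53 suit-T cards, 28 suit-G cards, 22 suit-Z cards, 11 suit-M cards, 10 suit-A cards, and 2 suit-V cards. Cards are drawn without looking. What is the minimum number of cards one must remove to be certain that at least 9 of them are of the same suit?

46

An adversary could hand out at most 8 cards per suit (suit-K, suit-V run out sooner): 3 + 8 + 8 + 8 + 8 + 8 + 2 = 45 cards and still no suit has 9.
One more card lands in a suit already at 8, so 46 draws are enough and 45 are not.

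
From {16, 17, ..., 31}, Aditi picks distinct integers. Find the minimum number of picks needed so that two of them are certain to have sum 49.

Group the elements by complementary pair {x, 49−x}: {18,31}, {19,30}, {20,29}, …, giving 7 two-element pairs and 2 integers whose partner 49−x falls outside [16,31].
By the pigeonhole principle, treating each of those 9 groups as a pigeonhole, one can pick one integer per group — 9 integers — with no two summing to 49.
The 10th integer lands in an occupied pair, forcing a sum of 49.

10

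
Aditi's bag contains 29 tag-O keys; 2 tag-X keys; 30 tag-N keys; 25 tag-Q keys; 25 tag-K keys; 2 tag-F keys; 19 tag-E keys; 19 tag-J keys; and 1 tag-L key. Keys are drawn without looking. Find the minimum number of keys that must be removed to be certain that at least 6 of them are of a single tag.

The 9 tags are the holes; the keys drawn are the pigeons.
To avoid 6 of any one tag, the worst case takes at most 5 of each tag, or every key of a tag that has fewer than 5.
That gives 5 + 2 + 5 + 5 + 5 + 2 + 5 + 5 + 1 = 35 keys with no tag reaching 6.
The next key forces some tag to 6, so 35 + 1 = 36.

36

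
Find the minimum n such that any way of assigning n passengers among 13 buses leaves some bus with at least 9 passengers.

105

With 104 passengers one could put exactly 8 in each of the 13 buses, and no bus would reach 9.
Pigeonhole: one more passenger must land in a bus that already has 8, giving it 9.
So 13 × 8 + 1 = 105 passengers are required.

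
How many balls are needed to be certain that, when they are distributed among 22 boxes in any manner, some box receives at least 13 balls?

With 264 balls one could put exactly 12 in each of the 22 boxes, and no box would reach 13.
By pigeonhole, one more ball must land in a box that already has 12, giving it 13.
So 22 × 12 + 1 = 265 balls are required.

265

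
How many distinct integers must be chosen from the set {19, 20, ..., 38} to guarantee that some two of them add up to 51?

14

Two chosen integers sum to 51 exactly when both halves of some pair {x, 51−x} with 19 ≤ x ≤ 51−x ≤ 32 are chosen — 7 such pairs.
The remaining 6 elements (those with no distinct partner in range) can never complete a 51-sum, so the worst case takes all of them and one from each pair: 6 + 7 = 13.
By the pigeonhole principle, the 14th integer has to be the second member of some pair, so 13 + 1 = 14.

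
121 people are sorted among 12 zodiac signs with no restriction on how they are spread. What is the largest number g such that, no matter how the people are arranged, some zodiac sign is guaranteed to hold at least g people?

11

By pigeonhole, the 12 zodiac signs are the holes and the 121 people are the pigeons.
If every zodiac sign held at most 10 people, the total would be at most 12 × 10 = 120, which is less than 121.
So some zodiac sign holds at least ⌈121/12⌉ = 11 people.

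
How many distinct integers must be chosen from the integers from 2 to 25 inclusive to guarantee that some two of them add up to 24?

15

Two chosen integers sum to 24 exactly when both halves of some pair {x, 24−x} with 2 ≤ x ≤ 24−x ≤ 22 are chosen — 10 such pairs.
The remaining 4 elements (those with no distinct partner in range) can never complete a 24-sum, so the worst case takes all of them and one from each pair: 4 + 10 = 14.
The 15th integer has to be the second member of some pair, so 14 + 1 = 15.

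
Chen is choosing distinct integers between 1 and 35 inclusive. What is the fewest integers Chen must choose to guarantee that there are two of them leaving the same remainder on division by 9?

10

By the pigeonhole principle, the 9 residue classes mod 9 are the pigeonholes.
With 9 integers one could put 1 in each residue class and have no class reach 2.
The 10th integer pushes some class to 2, so 9·1 + 1 = 10.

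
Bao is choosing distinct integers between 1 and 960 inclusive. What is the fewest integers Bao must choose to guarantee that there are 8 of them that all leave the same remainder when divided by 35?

246

By pigeonhole, the 35 residue classes mod 35 are the pigeonholes.
With 245 integers one could put 7 in each residue class and have no class reach 8.
The 246th integer pushes some class to 8, so 35·7 + 1 = 246.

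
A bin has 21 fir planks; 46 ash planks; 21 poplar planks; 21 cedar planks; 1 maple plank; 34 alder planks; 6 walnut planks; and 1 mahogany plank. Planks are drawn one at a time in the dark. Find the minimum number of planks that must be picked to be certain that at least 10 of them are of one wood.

Pigeonhole: put each drawn plank into a box by wood. The largest draw with every box below 10 takes min(count, 9) from each wood; woods with fewer than 9 contribute all they have.
Σ min(cᵢ, 9) = 9 + 9 + 9 + 9 + 1 + 9 + 6 + 1 = 53.
Draw number 53 + 1 = 54 must push one box to 10.

54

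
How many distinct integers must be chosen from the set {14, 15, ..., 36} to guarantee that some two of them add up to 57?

16

Group the elements by complementary pair {x, 57−x}: {21,36}, {22,35}, {23,34}, …, giving 8 two-element pairs and 7 integers whose partner 57−x falls outside [14,36].
Pigeonhole: treating each of those 15 groups as a pigeonhole, one can pick one integer per group — 15 integers — with no two summing to 57.
The 16th integer lands in an occupied pair, forcing a sum of 57.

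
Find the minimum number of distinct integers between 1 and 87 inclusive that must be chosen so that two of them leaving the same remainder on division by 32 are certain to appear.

By pigeonhole, the 32 residue classes mod 32 are the pigeonholes.
With 32 integers one could put 1 in each residue class and have no class reach 2.
The 33rd integer pushes some class to 2, so 32·1 + 1 = 33.

33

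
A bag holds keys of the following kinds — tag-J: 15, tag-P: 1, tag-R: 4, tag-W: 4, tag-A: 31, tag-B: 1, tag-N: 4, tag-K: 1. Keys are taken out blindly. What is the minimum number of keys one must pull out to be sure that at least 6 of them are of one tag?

26

By pigeonhole, put each drawn key into a box by tag. The largest draw with every box below 6 takes min(count, 5) from each tag; tags with fewer than 5 contribute all they have.
Σ min(cᵢ, 5) = 5 + 1 + 4 + 4 + 5 + 1 + 4 + 1 = 25.
Draw number 25 + 1 = 26 must push one box to 6.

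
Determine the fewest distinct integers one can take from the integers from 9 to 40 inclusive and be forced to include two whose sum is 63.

24

Group the elements by complementary pair {x, 63−x}: {23,40}, {24,39}, {25,38}, …, giving 9 two-element pairs and 14 integers whose partner 63−x falls outside [9,40].
By pigeonhole, treating each of those 23 groups as a pigeonhole, one can pick one integer per group — 23 integers — with no two summing to 63.
The 24th integer lands in an occupied pair, forcing a sum of 63.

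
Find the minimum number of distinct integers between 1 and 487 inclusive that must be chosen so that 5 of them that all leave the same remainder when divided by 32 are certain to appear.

129

Pigeonhole: the 32 residue classes mod 32 are the pigeonholes.
With 128 integers one could put 4 in each residue class and have no class reach 5.
The 129th integer pushes some class to 5, so 32·4 + 1 = 129.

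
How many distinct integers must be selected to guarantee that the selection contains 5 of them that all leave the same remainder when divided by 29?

117

The 29 residue classes mod 29 are the pigeonholes.
With 116 integers one could put 4 in each residue class and have no class reach 5.
The 117th integer pushes some class to 5, so 29·4 + 1 = 117.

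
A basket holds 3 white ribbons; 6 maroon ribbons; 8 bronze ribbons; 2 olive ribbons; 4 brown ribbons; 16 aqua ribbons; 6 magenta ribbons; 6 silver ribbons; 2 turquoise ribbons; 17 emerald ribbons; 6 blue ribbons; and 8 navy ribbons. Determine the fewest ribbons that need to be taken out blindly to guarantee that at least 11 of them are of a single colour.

72

Put each drawn ribbon into a box by colour. The largest draw with every box below 11 takes min(count, 10) from each colour; colours with fewer than 10 contribute all they have.
Σ min(cᵢ, 10) = 3 + 6 + 8 + 2 + 4 + 10 + 6 + 6 + 2 + 10 + 6 + 8 = 71.
Draw number 71 + 1 = 72 must push one box to 11.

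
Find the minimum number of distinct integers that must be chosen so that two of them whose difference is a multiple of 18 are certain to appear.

Integers whose pairwise differences are multiples of 18 are exactly those sharing a remainder mod 18. The 18 residue classes mod 18 are the pigeonholes.
With 18 integers one could put 1 in each residue class and have no class reach 2.
The 19th integer pushes some class to 2, so 18·1 + 1 = 19.

19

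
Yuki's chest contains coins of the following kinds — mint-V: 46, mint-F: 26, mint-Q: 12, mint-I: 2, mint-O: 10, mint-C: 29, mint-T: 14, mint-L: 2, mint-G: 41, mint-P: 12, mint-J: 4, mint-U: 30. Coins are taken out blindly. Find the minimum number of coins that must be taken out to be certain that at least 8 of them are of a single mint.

An adversary could hand out at most 7 coins per mint (mint-I, mint-L, mint-J run out sooner): 7 + 7 + 7 + 2 + 7 + 7 + 7 + 2 + 7 + 7 + 4 + 7 = 71 coins and still no mint has 8.
By the pigeonhole principle, one more coin lands in a mint already at 7, so 72 draws are enough and 71 are not.

72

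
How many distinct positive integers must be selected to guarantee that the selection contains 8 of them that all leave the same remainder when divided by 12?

Pigeonhole: the 12 residue classes mod 12 are the pigeonholes.
With 84 integers one could put 7 in each residue class and have no class reach 8.
The 85th integer pushes some class to 8, so 12·7 + 1 = 85.

85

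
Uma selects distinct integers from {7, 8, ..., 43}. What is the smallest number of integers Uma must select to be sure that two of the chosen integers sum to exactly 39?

Two chosen integers sum to 39 exactly when both halves of some pair {x, 39−x} with 7 ≤ x ≤ 39−x ≤ 32 are chosen — 13 such pairs.
The remaining 11 elements (those with no distinct partner in range) can never complete a 39-sum, so the worst case takes all of them and one from each pair: 11 + 13 = 24.
The 25th integer has to be the second member of some pair, so 24 + 1 = 25.

25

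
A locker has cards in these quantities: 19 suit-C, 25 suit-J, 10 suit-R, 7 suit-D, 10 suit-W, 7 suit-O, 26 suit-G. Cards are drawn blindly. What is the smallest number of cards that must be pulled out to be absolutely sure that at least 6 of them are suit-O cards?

In the worst case for collecting suit-O cards, every non-suit-O card comes out first.
There are 19 + 25 + 10 + 7 + 10 + 26 = 97 non-suit-O cards altogether.
After those, each further card must be suit-O, so 97 + 6 = 103 draws guarantee 6 suit-O cards.

103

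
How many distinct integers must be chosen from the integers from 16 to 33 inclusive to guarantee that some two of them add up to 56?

A set avoiding the sum 56 can contain at most one of each pair {x, 56−x}, plus the 8 elements whose complement lies outside the range or equal to its own complement.
The integers 16, …, 28 (13 of them) are such a set: any two sum to at least 16+17 = 33 and at most 27+28 = 55 < 56.
By the pigeonhole principle, any 14th integer completes one of the 5 pairs, so 14 choices force a sum of 56.

14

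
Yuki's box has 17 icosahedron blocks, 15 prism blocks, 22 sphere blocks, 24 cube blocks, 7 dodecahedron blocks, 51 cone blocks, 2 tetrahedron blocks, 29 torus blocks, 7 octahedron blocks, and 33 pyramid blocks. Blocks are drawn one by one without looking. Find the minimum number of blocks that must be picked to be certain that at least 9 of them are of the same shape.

73

An adversary could hand out at most 8 blocks per shape (dodecahedron, tetrahedron, octahedron run out sooner): 8 + 8 + 8 + 8 + 7 + 8 + 2 + 8 + 7 + 8 = 72 blocks and still no shape has 9.
By the pigeonhole principle, one more block lands in a shape already at 8, so 73 draws are enough and 72 are not.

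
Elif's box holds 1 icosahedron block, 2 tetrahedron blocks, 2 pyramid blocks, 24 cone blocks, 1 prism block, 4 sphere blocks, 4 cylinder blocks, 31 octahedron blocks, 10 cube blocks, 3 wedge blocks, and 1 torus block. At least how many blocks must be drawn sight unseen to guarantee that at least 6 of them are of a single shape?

The 11 shapes are the holes; the blocks drawn are the pigeons.
To avoid 6 of any one shape, the worst case takes at most 5 of each shape, or every block of a shape that has fewer than 5.
That gives 1 + 2 + 2 + 5 + 1 + 4 + 4 + 5 + 5 + 3 + 1 = 33 blocks with no shape reaching 6.
The next block forces some shape to 6, so 33 + 1 = 34.

34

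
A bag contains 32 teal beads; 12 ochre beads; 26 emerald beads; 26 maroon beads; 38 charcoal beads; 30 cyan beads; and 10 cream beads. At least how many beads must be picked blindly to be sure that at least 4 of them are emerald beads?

In the worst case for collecting emerald beads, every non-emerald bead comes out first.
There are 32 + 12 + 26 + 38 + 30 + 10 = 148 non-emerald beads altogether.
After those, each further bead must be emerald, so 148 + 4 = 152 draws guarantee 4 emerald beads.

152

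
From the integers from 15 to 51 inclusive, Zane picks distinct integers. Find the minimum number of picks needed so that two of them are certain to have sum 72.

23

A set avoiding the sum 72 can contain at most one of each pair {x, 72−x}, plus the 7 elements whose complement lies outside the range or equal to its own complement.
The integers 15, …, 36 (22 of them) are such a set: any two sum to at least 15+16 = 31 and at most 35+36 = 71 < 72.
Any 23rd integer completes one of the 15 pairs, so 23 choices force a sum of 72.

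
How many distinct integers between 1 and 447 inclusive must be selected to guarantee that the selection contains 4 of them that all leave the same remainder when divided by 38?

The 38 residue classes mod 38 are the pigeonholes.
With 114 integers one could put 3 in each residue class and have no class reach 4.
The 115th integer pushes some class to 4, so 38·3 + 1 = 115.

115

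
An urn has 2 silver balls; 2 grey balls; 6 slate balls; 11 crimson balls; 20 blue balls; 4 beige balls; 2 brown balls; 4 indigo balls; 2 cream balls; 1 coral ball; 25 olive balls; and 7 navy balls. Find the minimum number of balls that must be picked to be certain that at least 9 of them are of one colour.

By pigeonhole, put each drawn ball into a box by colour. The largest draw with every box below 9 takes min(count, 8) from each colour; colours with fewer than 8 contribute all they have.
Σ min(cᵢ, 8) = 2 + 2 + 6 + 8 + 8 + 4 + 2 + 4 + 2 + 1 + 8 + 7 = 54.
Draw number 54 + 1 = 55 must push one box to 9.

55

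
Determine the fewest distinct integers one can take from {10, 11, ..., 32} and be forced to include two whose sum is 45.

Group the elements by complementary pair {x, 45−x}: {13,32}, {14,31}, {15,30}, …, giving 10 two-element pairs and 3 integers whose partner 45−x falls outside [10,32].
By pigeonhole, treating each of those 13 groups as a pigeonhole, one can pick one integer per group — 13 integers — with no two summing to 45.
The 14th integer lands in an occupied pair, forcing a sum of 45.

14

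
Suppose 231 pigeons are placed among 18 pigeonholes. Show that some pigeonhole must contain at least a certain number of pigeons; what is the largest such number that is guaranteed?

The 18 pigeonholes are the holes and the 231 pigeons are the pigeons.
If every pigeonhole held at most 12 pigeons, the total would be at most 18 × 12 = 216, which is less than 231.
So some pigeonhole holds at least ⌈231/18⌉ = 13 pigeons.

13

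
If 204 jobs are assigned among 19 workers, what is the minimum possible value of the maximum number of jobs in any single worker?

11

The 19 workers are the holes and the 204 jobs are the pigeons.
If every worker held at most 10 jobs, the total would be at most 19 × 10 = 190, which is less than 204.
So some worker holds at least ⌈204/19⌉ = 11 jobs.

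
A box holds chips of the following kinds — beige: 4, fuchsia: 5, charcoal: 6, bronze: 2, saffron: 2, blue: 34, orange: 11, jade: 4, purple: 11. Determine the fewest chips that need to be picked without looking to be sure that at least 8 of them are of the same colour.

Pigeonhole: the 9 colours are the holes; the chips drawn are the pigeons.
To avoid 8 of any one colour, the worst case takes at most 7 of each colour, or every chip of a colour that has fewer than 7.
That gives 4 + 5 + 6 + 2 + 2 + 7 + 7 + 4 + 7 = 44 chips with no colour reaching 8.
The next chip forces some colour to 8, so 44 + 1 = 45.

45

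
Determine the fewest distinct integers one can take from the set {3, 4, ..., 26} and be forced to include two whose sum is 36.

Group the elements by complementary pair {x, 36−x}: {10,26}, {11,25}, {12,24}, …, giving 8 two-element pairs, the single value 18 (it cannot pair with itself since the integers are distinct), and 7 integers whose partner 36−x falls outside [3,26].
By the pigeonhole principle, treating each of those 16 groups as a pigeonhole, one can pick one integer per group — 16 integers — with no two summing to 36.
The 17th integer lands in an occupied pair, forcing a sum of 36.

17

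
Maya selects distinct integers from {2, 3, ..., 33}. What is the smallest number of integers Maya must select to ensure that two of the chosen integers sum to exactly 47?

23

Group the elements by complementary pair {x, 47−x}: {14,33}, {15,32}, {16,31}, …, giving 10 two-element pairs and 12 integers whose partner 47−x falls outside [2,33].
Treating each of those 22 groups as a pigeonhole, one can pick one integer per group — 22 integers — with no two summing to 47.
The 23rd integer lands in an occupied pair, forcing a sum of 47.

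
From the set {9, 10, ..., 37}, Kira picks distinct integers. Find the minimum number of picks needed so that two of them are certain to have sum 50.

18

Two chosen integers sum to 50 exactly when both halves of some pair {x, 50−x} with 13 ≤ x ≤ 50−x ≤ 37 are chosen — 12 such pairs.
The remaining 5 elements (those with no distinct partner in range) can never complete a 50-sum, so the worst case takes all of them and one from each pair: 5 + 12 = 17.
The 18th integer has to be the second member of some pair, so 17 + 1 = 18.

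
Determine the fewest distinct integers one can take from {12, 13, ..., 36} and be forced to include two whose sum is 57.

18

A set avoiding the sum 57 can contain at most one of each pair {x, 57−x}, plus the 9 elements whose complement lies outside the range.
The integers 12, …, 28 (17 of them) are such a set: any two sum to at least 12+13 = 25 and at most 27+28 = 55 < 57.
Any 18th integer completes one of the 8 pairs, so 18 choices force a sum of 57.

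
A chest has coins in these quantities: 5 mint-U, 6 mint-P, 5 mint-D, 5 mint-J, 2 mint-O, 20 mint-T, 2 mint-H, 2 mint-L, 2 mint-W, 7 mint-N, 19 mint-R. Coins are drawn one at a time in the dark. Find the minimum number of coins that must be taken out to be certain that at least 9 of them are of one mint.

An adversary could hand out at most 8 coins per mint (9 mints run out sooner): 5 + 6 + 5 + 5 + 2 + 8 + 2 + 2 + 2 + 7 + 8 = 52 coins and still no mint has 9.
One more coin lands in a mint already at 8, so 53 draws are enough and 52 are not.

53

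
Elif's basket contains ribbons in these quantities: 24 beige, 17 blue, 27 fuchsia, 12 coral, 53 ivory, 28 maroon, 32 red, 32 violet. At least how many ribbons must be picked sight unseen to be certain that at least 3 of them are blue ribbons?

211

In the worst case for collecting blue ribbons, every non-blue ribbon comes out first.
There are 24 + 27 + 12 + 53 + 28 + 32 + 32 = 208 non-blue ribbons altogether.
After those, each further ribbon must be blue, so 208 + 3 = 211 draws guarantee 3 blue ribbons.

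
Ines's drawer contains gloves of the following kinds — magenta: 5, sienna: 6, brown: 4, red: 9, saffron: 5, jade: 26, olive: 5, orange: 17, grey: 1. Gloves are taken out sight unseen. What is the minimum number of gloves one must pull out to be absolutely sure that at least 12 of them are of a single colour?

By pigeonhole, the 9 colours are the holes; the gloves drawn are the pigeons.
To avoid 12 of any one colour, the worst case takes at most 11 of each colour, or every glove of a colour that has fewer than 11.
That gives 5 + 6 + 4 + 9 + 5 + 11 + 5 + 11 + 1 = 57 gloves with no colour reaching 12.
The next glove forces some colour to 12, so 57 + 1 = 58.

58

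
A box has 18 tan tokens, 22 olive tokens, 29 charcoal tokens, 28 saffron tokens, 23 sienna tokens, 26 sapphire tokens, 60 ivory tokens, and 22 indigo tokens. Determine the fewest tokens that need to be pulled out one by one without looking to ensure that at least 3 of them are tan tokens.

213

In the worst case for collecting tan tokens, every non-tan token comes out first.
There are 22 + 29 + 28 + 23 + 26 + 60 + 22 = 210 non-tan tokens altogether.
After those, each further token must be tan, so 210 + 3 = 213 draws guarantee 3 tan tokens.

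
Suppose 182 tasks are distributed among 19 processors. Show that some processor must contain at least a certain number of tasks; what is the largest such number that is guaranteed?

By pigeonhole, the 19 processors are the holes and the 182 tasks are the pigeons.
If every processor held at most 9 tasks, the total would be at most 19 × 9 = 171, which is less than 182.
So some processor holds at least ⌈182/19⌉ = 10 tasks.

10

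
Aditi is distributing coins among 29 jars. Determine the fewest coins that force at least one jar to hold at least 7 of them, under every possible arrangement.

175

With 174 coins one could put exactly 6 in each of the 29 jars, and no jar would reach 7.
Pigeonhole: one more coin must land in a jar that already has 6, giving it 7.
So 29 × 6 + 1 = 175 coins are required.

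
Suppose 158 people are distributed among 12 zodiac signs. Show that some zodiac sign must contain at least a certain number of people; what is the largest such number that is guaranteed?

14

The 12 zodiac signs are the holes and the 158 people are the pigeons.
If every zodiac sign held at most 13 people, the total would be at most 12 × 13 = 156, which is less than 158.
So some zodiac sign holds at least ⌈158/12⌉ = 14 people.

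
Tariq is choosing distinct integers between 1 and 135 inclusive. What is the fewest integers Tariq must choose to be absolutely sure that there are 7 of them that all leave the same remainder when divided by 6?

37

By pigeonhole, the 6 residue classes mod 6 are the pigeonholes.
With 36 integers one could put 6 in each residue class and have no class reach 7.
The 37th integer pushes some class to 7, so 6·6 + 1 = 37.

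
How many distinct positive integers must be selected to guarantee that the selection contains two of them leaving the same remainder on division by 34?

35

By the pigeonhole principle, the 34 residue classes mod 34 are the pigeonholes.
With 34 integers one could put 1 in each residue class and have no class reach 2.
The 35th integer pushes some class to 2, so 34·1 + 1 = 35.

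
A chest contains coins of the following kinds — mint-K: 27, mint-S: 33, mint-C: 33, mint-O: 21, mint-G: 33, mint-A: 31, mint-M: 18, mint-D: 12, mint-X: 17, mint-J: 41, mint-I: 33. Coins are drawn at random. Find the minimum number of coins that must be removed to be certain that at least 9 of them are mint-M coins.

290

In the worst case for collecting mint-M coins, every non-mint-M coin comes out first.
There are 27 + 33 + 33 + 21 + 33 + 31 + 12 + 17 + 41 + 33 = 281 non-mint-M coins altogether.
After those, each further coin must be mint-M, so 281 + 9 = 290 draws guarantee 9 mint-M coins.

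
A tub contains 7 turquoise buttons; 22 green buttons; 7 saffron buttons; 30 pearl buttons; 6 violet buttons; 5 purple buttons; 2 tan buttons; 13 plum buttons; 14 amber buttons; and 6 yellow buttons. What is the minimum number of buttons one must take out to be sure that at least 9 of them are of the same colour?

66

By the pigeonhole principle, the 10 colours are the holes; the buttons drawn are the pigeons.
To avoid 9 of any one colour, the worst case takes at most 8 of each colour, or every button of a colour that has fewer than 8.
That gives 7 + 8 + 7 + 8 + 6 + 5 + 2 + 8 + 8 + 6 = 65 buttons with no colour reaching 9.
The next button forces some colour to 9, so 65 + 1 = 66.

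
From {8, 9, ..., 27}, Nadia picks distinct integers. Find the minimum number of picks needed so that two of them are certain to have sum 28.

A set avoiding the sum 28 can contain at most one of each pair {x, 28−x}, plus the 8 elements whose complement lies outside the range or equal to its own complement.
The integers 14, …, 27 (14 of them) are such a set: any two sum to at least 14+15 = 29 > 28.
By pigeonhole, any 15th integer completes one of the 6 pairs, so 15 choices force a sum of 28.

15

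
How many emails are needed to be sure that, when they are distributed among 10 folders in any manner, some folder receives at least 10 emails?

91

With 90 emails one could put exactly 9 in each of the 10 folders, and no folder would reach 10.
By pigeonhole, one more email must land in a folder that already has 9, giving it 10.
So 10 × 9 + 1 = 91 emails are required.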